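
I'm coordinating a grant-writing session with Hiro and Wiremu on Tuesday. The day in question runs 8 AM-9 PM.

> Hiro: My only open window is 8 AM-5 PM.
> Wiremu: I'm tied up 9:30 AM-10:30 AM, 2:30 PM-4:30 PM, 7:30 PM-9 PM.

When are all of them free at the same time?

Hiro free: 08:00-17:00.
Wiremu free: 08:00-09:30, 10:30-14:30, 16:30-19:30 (invert busy blocks within the working day).
Hiro ∩ Wiremu: 08:00-09:30, 10:30-14:30, 16:30-17:00.

08:00-09:30, 10:30-14:30, 16:30-17:00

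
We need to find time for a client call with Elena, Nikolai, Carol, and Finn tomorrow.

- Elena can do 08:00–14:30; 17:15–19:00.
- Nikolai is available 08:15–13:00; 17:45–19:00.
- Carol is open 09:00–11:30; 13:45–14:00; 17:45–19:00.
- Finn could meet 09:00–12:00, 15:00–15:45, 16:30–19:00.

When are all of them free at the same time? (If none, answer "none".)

09:00-11:30, 17:45-19:00

Elena ∩ Nikolai: 08:15-13:00, 17:45-19:00.
Elena ∩ Nikolai ∩ Carol: 09:00-11:30, 17:45-19:00.
Elena ∩ Nikolai ∩ Carol ∩ Finn: 09:00-11:30, 17:45-19:00.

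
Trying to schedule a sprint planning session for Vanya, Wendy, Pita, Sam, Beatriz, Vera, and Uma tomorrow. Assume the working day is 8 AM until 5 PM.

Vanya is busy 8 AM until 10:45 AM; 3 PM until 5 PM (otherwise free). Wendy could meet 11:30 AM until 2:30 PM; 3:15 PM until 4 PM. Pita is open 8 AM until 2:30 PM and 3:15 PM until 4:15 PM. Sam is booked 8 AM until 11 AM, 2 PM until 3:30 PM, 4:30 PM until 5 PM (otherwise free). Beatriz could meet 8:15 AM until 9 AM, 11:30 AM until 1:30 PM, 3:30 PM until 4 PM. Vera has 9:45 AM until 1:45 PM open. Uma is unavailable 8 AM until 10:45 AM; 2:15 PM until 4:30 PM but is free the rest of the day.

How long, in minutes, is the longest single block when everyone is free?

120

Vanya free: 10:45-15:00 (invert busy blocks within the working day).
Wendy free: 11:30-14:30, 15:15-16:00.
Pita free: 08:00-14:30, 15:15-16:15.
Sam free: 11:00-14:00, 15:30-16:30 (invert busy blocks within the working day).
Beatriz free: 08:15-09:00, 11:30-13:30, 15:30-16:00.
Vera free: 09:45-13:45.
Uma free: 10:45-14:15, 16:30-17:00 (invert busy blocks within the working day).
Vanya ∩ Wendy: 11:30-14:30.
Vanya ∩ Wendy ∩ Pita: 11:30-14:30.
Vanya ∩ Wendy ∩ Pita ∩ Sam: 11:30-14:00.
Vanya ∩ Wendy ∩ Pita ∩ Sam ∩ Beatriz: 11:30-13:30.
Vanya ∩ Wendy ∩ Pita ∩ Sam ∩ Beatriz ∩ Vera: 11:30-13:30.
Vanya ∩ Wendy ∩ Pita ∩ Sam ∩ Beatriz ∩ Vera ∩ Uma: 11:30-13:30.
The longest is 11:30-13:30 at 120 minutes.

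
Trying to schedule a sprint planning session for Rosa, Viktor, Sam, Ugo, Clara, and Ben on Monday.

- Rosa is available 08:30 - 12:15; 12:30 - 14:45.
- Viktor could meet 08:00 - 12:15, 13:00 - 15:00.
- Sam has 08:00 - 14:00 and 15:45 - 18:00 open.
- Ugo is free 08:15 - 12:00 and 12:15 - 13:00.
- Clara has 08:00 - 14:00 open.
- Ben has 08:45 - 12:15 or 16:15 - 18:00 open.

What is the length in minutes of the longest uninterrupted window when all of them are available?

195

Rosa ∩ Viktor: 08:30-12:15, 13:00-14:45.
Rosa ∩ Viktor ∩ Sam: 08:30-12:15, 13:00-14:00.
Rosa ∩ Viktor ∩ Sam ∩ Ugo: 08:30-12:00.
Rosa ∩ Viktor ∩ Sam ∩ Ugo ∩ Clara: 08:30-12:00.
Rosa ∩ Viktor ∩ Sam ∩ Ugo ∩ Clara ∩ Ben: 08:45-12:00.
Those are the intersection windows.
The longest is 08:45-12:00 at 195 minutes.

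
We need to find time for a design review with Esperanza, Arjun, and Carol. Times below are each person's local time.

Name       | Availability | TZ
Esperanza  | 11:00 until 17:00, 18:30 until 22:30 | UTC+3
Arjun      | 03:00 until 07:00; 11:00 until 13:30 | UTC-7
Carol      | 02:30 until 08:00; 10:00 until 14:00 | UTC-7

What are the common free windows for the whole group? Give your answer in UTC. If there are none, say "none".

Esperanza in UTC: 08:00-14:00, 15:30-19:30 (subtract 3h to convert from UTC+3).
Arjun in UTC: 10:00-14:00, 18:00-20:30 (add 7h to convert from UTC-7).
Carol in UTC: 09:30-15:00, 17:00-21:00 (add 7h to convert from UTC-7).
Esperanza ∩ Arjun: 10:00-14:00, 18:00-19:30.
Esperanza ∩ Arjun ∩ Carol: 10:00-14:00, 18:00-19:30.

10:00-14:00, 18:00-19:30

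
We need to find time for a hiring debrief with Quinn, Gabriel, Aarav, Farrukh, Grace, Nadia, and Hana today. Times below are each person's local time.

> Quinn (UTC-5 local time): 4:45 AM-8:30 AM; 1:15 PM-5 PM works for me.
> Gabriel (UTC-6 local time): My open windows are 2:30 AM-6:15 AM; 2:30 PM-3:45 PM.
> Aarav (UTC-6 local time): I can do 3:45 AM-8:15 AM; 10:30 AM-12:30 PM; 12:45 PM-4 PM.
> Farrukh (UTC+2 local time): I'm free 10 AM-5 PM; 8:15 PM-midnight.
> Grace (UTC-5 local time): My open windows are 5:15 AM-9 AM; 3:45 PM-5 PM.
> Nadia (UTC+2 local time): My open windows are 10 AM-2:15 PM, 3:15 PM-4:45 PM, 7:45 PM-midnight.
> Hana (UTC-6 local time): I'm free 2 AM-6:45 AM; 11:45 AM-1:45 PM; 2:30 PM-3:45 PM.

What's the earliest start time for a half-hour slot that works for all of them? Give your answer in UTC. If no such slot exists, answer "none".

Quinn in UTC: 09:45-13:30, 18:15-22:00 (add 5h to convert from UTC-5).
Gabriel in UTC: 08:30-12:15, 20:30-21:45 (add 6h to convert from UTC-6).
Aarav in UTC: 09:45-14:15, 16:30-18:30, 18:45-22:00 (add 6h to convert from UTC-6).
Farrukh in UTC: 08:00-15:00, 18:15-22:00 (subtract 2h to convert from UTC+2).
Grace in UTC: 10:15-14:00, 20:45-22:00 (add 5h to convert from UTC-5).
Nadia in UTC: 08:00-12:15, 13:15-14:45, 17:45-22:00 (subtract 2h to convert from UTC+2).
Hana in UTC: 08:00-12:45, 17:45-19:45, 20:30-21:45 (add 6h to convert from UTC-6).
Quinn ∩ Gabriel: 09:45-12:15, 20:30-21:45.
Quinn ∩ Gabriel ∩ Aarav: 09:45-12:15, 20:30-21:45.
Quinn ∩ Gabriel ∩ Aarav ∩ Farrukh: 09:45-12:15, 20:30-21:45.
Quinn ∩ Gabriel ∩ Aarav ∩ Farrukh ∩ Grace: 10:15-12:15, 20:45-21:45.
Quinn ∩ Gabriel ∩ Aarav ∩ Farrukh ∩ Grace ∩ Nadia: 10:15-12:15, 20:45-21:45.
Quinn ∩ Gabriel ∩ Aarav ∩ Farrukh ∩ Grace ∩ Nadia ∩ Hana: 10:15-12:15, 20:45-21:45.
Those are the intersection windows.
The first common window of at least 30 minutes is 10:15-12:15, so the earliest start is 10:15.

10:15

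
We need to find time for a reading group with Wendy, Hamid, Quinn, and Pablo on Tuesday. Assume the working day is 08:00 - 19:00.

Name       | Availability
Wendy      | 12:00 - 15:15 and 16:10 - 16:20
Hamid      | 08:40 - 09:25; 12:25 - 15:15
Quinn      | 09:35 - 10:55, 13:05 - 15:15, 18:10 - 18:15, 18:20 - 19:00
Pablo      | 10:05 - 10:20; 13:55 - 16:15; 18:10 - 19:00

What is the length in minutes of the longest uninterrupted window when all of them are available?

Wendy ∩ Hamid: 12:25-15:15.
Wendy ∩ Hamid ∩ Quinn: 13:05-15:15.
Wendy ∩ Hamid ∩ Quinn ∩ Pablo: 13:55-15:15.
So the common availability across everyone is 13:55-15:15.
The longest is 13:55-15:15 at 80 minutes.

80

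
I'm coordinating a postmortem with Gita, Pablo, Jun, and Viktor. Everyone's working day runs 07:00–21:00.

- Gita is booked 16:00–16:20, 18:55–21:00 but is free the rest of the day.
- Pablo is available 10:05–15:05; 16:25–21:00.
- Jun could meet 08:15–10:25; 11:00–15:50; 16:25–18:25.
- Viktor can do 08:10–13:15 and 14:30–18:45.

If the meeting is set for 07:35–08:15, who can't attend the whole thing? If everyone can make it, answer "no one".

Jun, Pablo, Viktor

Gita free: 07:00-16:00, 16:20-18:55 (invert busy blocks within the working day).
Pablo free: 10:05-15:05, 16:25-21:00.
Jun free: 08:15-10:25, 11:00-15:50, 16:25-18:25.
Viktor free: 08:10-13:15, 14:30-18:45.
Gita: free for 07:35-08:15. Pablo: not fully free for 07:35-08:15. Jun: not fully free for 07:35-08:15. Viktor: not fully free for 07:35-08:15.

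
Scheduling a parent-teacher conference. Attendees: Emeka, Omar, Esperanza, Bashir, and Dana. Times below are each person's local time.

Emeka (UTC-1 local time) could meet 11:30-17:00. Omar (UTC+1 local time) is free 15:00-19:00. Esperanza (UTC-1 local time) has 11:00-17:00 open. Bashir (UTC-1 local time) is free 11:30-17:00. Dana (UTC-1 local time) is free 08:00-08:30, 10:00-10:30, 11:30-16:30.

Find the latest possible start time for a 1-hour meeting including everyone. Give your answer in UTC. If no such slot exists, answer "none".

16:30

Emeka in UTC: 12:30-18:00 (add 1h to convert from UTC-1).
Omar in UTC: 14:00-18:00 (subtract 1h to convert from UTC+1).
Esperanza in UTC: 12:00-18:00 (add 1h to convert from UTC-1).
Bashir in UTC: 12:30-18:00 (add 1h to convert from UTC-1).
Dana in UTC: 09:00-09:30, 11:00-11:30, 12:30-17:30 (add 1h to convert from UTC-1).
Emeka ∩ Omar: 14:00-18:00.
Emeka ∩ Omar ∩ Esperanza: 14:00-18:00.
Emeka ∩ Omar ∩ Esperanza ∩ Bashir: 14:00-18:00.
Emeka ∩ Omar ∩ Esperanza ∩ Bashir ∩ Dana: 14:00-17:30.
So the common availability across everyone is 14:00-17:30.
The last common window of at least 60 minutes is 14:00-17:30; a 60-minute meeting can start as late as 16:30 and still end by 17:30.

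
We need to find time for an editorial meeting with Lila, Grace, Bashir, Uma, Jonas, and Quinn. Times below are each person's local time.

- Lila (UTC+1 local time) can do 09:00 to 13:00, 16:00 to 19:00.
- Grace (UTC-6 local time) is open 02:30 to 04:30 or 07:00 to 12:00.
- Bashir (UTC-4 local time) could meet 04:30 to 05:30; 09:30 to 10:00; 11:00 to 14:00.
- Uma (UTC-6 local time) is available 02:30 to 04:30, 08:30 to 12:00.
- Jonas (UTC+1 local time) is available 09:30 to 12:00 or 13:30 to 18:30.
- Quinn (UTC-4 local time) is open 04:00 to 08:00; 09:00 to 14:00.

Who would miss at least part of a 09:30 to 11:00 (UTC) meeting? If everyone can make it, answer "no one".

Bashir, Grace, Uma

Lila in UTC: 08:00-12:00, 15:00-18:00 (subtract 1h to convert from UTC+1).
Grace in UTC: 08:30-10:30, 13:00-18:00 (add 6h to convert from UTC-6).
Bashir in UTC: 08:30-09:30, 13:30-14:00, 15:00-18:00 (add 4h to convert from UTC-4).
Uma in UTC: 08:30-10:30, 14:30-18:00 (add 6h to convert from UTC-6).
Jonas in UTC: 08:30-11:00, 12:30-17:30 (subtract 1h to convert from UTC+1).
Quinn in UTC: 08:00-12:00, 13:00-18:00 (add 4h to convert from UTC-4).
Lila: free for 09:30-11:00. Grace: not fully free for 09:30-11:00. Bashir: not fully free for 09:30-11:00. Uma: not fully free for 09:30-11:00. Jonas: free for 09:30-11:00. Quinn: free for 09:30-11:00.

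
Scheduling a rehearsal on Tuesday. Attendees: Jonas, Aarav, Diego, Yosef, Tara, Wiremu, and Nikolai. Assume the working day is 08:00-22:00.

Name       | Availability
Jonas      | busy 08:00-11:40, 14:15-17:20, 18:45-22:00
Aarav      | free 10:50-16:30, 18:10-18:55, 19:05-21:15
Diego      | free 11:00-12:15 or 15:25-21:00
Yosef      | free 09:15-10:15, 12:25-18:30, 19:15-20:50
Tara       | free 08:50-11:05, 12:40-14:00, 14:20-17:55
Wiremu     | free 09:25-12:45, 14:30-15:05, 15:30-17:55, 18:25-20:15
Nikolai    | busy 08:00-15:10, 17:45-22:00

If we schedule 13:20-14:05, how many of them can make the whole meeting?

Jonas free: 11:40-14:15, 17:20-18:45 (invert busy blocks within the working day).
Aarav free: 10:50-16:30, 18:10-18:55, 19:05-21:15.
Diego free: 11:00-12:15, 15:25-21:00.
Yosef free: 09:15-10:15, 12:25-18:30, 19:15-20:50.
Tara free: 08:50-11:05, 12:40-14:00, 14:20-17:55.
Wiremu free: 09:25-12:45, 14:30-15:05, 15:30-17:55, 18:25-20:15.
Nikolai free: 15:10-17:45 (invert busy blocks within the working day).
Jonas, Aarav, and Yosef can make the full 13:20-14:05 slot — that's 3.

3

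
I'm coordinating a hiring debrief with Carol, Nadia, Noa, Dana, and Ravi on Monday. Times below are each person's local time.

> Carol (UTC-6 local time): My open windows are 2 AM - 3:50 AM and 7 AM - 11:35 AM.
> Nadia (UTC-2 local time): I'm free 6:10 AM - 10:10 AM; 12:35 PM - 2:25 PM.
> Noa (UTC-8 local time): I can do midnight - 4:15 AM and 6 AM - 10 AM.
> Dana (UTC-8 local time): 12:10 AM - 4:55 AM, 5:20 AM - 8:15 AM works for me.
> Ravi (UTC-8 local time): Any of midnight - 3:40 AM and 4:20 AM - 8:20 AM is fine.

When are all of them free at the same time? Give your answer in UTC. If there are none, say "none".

08:10-09:50, 14:35-16:15

Carol in UTC: 08:00-09:50, 13:00-17:35 (add 6h to convert from UTC-6).
Nadia in UTC: 08:10-12:10, 14:35-16:25 (add 2h to convert from UTC-2).
Noa in UTC: 08:00-12:15, 14:00-18:00 (add 8h to convert from UTC-8).
Dana in UTC: 08:10-12:55, 13:20-16:15 (add 8h to convert from UTC-8).
Ravi in UTC: 08:00-11:40, 12:20-16:20 (add 8h to convert from UTC-8).
Carol ∩ Nadia: 08:10-09:50, 14:35-16:25.
Carol ∩ Nadia ∩ Noa: 08:10-09:50, 14:35-16:25.
Carol ∩ Nadia ∩ Noa ∩ Dana: 08:10-09:50, 14:35-16:15.
Carol ∩ Nadia ∩ Noa ∩ Dana ∩ Ravi: 08:10-09:50, 14:35-16:15.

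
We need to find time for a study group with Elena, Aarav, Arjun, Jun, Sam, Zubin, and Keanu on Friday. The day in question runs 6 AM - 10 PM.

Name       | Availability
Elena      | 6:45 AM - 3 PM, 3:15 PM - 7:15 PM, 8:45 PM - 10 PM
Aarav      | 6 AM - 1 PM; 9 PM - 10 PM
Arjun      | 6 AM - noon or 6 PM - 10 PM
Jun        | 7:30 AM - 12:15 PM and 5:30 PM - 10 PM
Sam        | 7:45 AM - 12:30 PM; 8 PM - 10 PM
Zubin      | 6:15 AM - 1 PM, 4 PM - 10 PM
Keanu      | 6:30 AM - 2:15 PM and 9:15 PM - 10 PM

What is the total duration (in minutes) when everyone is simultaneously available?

300

Elena ∩ Aarav: 06:45-13:00, 21:00-22:00.
Elena ∩ Aarav ∩ Arjun: 06:45-12:00, 21:00-22:00.
Elena ∩ Aarav ∩ Arjun ∩ Jun: 07:30-12:00, 21:00-22:00.
Elena ∩ Aarav ∩ Arjun ∩ Jun ∩ Sam: 07:45-12:00, 21:00-22:00.
Elena ∩ Aarav ∩ Arjun ∩ Jun ∩ Sam ∩ Zubin: 07:45-12:00, 21:00-22:00.
Elena ∩ Aarav ∩ Arjun ∩ Jun ∩ Sam ∩ Zubin ∩ Keanu: 07:45-12:00, 21:15-22:00.
So the common availability across everyone is 07:45-12:00, 21:15-22:00.
Summing the common windows: 255 + 45 = 300 minutes.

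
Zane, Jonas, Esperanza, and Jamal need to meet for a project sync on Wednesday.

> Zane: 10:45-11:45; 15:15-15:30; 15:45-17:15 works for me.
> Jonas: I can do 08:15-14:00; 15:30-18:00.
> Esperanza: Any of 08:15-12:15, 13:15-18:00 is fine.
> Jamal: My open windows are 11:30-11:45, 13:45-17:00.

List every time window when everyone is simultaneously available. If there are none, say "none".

Zane ∩ Jonas: 10:45-11:45, 15:45-17:15.
Zane ∩ Jonas ∩ Esperanza: 10:45-11:45, 15:45-17:15.
Zane ∩ Jonas ∩ Esperanza ∩ Jamal: 11:30-11:45, 15:45-17:00.

11:30-11:45, 15:45-17:00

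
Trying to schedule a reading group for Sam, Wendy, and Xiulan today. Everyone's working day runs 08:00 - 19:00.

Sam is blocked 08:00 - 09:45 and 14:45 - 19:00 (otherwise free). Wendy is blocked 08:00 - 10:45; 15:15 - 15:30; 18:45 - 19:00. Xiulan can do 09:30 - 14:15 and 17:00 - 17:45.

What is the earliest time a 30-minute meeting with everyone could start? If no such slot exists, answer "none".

10:45

Sam free: 09:45-14:45 (invert busy blocks within the working day).
Wendy free: 10:45-15:15, 15:30-18:45 (invert busy blocks within the working day).
Xiulan free: 09:30-14:15, 17:00-17:45.
Sam ∩ Wendy: 10:45-14:45.
Sam ∩ Wendy ∩ Xiulan: 10:45-14:15.
So the common availability across everyone is 10:45-14:15.
The first common window of at least 30 minutes is 10:45-14:15, so the earliest start is 10:45.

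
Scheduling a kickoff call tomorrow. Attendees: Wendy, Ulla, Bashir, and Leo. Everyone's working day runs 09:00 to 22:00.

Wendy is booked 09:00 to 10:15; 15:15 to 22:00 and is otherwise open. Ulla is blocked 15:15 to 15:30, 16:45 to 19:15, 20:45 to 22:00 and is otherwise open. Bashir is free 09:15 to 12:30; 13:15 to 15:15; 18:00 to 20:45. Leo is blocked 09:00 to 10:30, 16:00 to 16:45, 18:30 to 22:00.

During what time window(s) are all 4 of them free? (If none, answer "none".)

10:30-12:30, 13:15-15:15

Wendy free: 10:15-15:15 (invert busy blocks within the working day).
Ulla free: 09:00-15:15, 15:30-16:45, 19:15-20:45 (invert busy blocks within the working day).
Bashir free: 09:15-12:30, 13:15-15:15, 18:00-20:45.
Leo free: 10:30-16:00, 16:45-18:30 (invert busy blocks within the working day).
Wendy ∩ Ulla: 10:15-15:15.
Wendy ∩ Ulla ∩ Bashir: 10:15-12:30, 13:15-15:15.
Wendy ∩ Ulla ∩ Bashir ∩ Leo: 10:30-12:30, 13:15-15:15.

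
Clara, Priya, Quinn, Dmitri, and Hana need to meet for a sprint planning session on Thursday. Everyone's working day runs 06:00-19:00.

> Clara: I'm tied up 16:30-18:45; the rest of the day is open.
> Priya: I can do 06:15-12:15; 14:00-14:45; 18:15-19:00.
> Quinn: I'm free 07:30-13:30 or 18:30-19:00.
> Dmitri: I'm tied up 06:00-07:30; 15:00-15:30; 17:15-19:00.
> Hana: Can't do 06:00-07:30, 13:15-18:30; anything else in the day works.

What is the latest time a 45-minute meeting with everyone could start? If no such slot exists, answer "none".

Clara free: 06:00-16:30, 18:45-19:00 (invert busy blocks within the working day).
Priya free: 06:15-12:15, 14:00-14:45, 18:15-19:00.
Quinn free: 07:30-13:30, 18:30-19:00.
Dmitri free: 07:30-15:00, 15:30-17:15 (invert busy blocks within the working day).
Hana free: 07:30-13:15, 18:30-19:00 (invert busy blocks within the working day).
Clara ∩ Priya: 06:15-12:15, 14:00-14:45, 18:45-19:00.
Clara ∩ Priya ∩ Quinn: 07:30-12:15, 18:45-19:00.
Clara ∩ Priya ∩ Quinn ∩ Dmitri: 07:30-12:15.
Clara ∩ Priya ∩ Quinn ∩ Dmitri ∩ Hana: 07:30-12:15.
The last common window of at least 45 minutes is 07:30-12:15; a 45-minute meeting can start as late as 11:30 and still end by 12:15.

11:30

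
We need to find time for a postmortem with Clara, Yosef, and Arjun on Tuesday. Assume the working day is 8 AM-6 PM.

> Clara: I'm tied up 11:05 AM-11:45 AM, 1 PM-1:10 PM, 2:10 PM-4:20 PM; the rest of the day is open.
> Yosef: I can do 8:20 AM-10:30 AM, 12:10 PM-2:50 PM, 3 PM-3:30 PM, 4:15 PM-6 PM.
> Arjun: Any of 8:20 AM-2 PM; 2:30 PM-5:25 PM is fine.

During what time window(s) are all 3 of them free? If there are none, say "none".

08:20-10:30, 12:10-13:00, 13:10-14:00, 16:20-17:25

Clara free: 08:00-11:05, 11:45-13:00, 13:10-14:10, 16:20-18:00 (invert busy blocks within the working day).
Yosef free: 08:20-10:30, 12:10-14:50, 15:00-15:30, 16:15-18:00.
Arjun free: 08:20-14:00, 14:30-17:25.
Clara ∩ Yosef: 08:20-10:30, 12:10-13:00, 13:10-14:10, 16:20-18:00.
Clara ∩ Yosef ∩ Arjun: 08:20-10:30, 12:10-13:00, 13:10-14:00, 16:20-17:25.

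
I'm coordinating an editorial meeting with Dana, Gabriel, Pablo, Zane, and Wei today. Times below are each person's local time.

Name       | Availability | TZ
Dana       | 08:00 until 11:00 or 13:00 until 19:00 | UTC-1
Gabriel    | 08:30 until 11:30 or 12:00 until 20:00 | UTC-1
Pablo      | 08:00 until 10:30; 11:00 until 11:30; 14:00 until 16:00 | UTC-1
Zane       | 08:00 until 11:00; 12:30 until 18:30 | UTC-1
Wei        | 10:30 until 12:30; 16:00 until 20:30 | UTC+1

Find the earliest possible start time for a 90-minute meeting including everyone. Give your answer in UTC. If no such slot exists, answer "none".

Dana in UTC: 09:00-12:00, 14:00-20:00 (add 1h to convert from UTC-1).
Gabriel in UTC: 09:30-12:30, 13:00-21:00 (add 1h to convert from UTC-1).
Pablo in UTC: 09:00-11:30, 12:00-12:30, 15:00-17:00 (add 1h to convert from UTC-1).
Zane in UTC: 09:00-12:00, 13:30-19:30 (add 1h to convert from UTC-1).
Wei in UTC: 09:30-11:30, 15:00-19:30 (subtract 1h to convert from UTC+1).
Dana ∩ Gabriel: 09:30-12:00, 14:00-20:00.
Dana ∩ Gabriel ∩ Pablo: 09:30-11:30, 15:00-17:00.
Dana ∩ Gabriel ∩ Pablo ∩ Zane: 09:30-11:30, 15:00-17:00.
Dana ∩ Gabriel ∩ Pablo ∩ Zane ∩ Wei: 09:30-11:30, 15:00-17:00.
Those are the intersection windows.
The first common window of at least 90 minutes is 09:30-11:30, so the earliest start is 09:30.

09:30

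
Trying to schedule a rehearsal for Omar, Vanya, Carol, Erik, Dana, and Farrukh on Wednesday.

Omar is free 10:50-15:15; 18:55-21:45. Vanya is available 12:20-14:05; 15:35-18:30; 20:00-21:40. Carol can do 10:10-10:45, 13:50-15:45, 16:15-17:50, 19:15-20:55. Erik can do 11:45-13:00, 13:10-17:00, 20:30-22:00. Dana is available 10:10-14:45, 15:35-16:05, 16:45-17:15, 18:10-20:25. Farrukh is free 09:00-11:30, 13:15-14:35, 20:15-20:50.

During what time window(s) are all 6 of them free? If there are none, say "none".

Omar ∩ Vanya: 12:20-14:05, 20:00-21:40.
Omar ∩ Vanya ∩ Carol: 13:50-14:05, 20:00-20:55.
Omar ∩ Vanya ∩ Carol ∩ Erik: 13:50-14:05, 20:30-20:55.
Omar ∩ Vanya ∩ Carol ∩ Erik ∩ Dana: 13:50-14:05.
Omar ∩ Vanya ∩ Carol ∩ Erik ∩ Dana ∩ Farrukh: 13:50-14:05.
So the common availability across everyone is 13:50-14:05.

13:50-14:05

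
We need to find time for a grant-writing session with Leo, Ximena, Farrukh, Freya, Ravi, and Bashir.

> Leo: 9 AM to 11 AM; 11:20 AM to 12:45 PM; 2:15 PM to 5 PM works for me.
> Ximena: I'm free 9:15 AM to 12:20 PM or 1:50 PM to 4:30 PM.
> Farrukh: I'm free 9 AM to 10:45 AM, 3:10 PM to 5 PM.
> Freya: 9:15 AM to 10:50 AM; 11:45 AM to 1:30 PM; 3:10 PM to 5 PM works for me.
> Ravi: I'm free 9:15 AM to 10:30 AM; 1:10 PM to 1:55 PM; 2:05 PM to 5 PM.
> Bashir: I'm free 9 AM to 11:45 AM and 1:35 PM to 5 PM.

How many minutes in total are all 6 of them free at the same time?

Leo ∩ Ximena: 09:15-11:00, 11:20-12:20, 14:15-16:30.
Leo ∩ Ximena ∩ Farrukh: 09:15-10:45, 15:10-16:30.
Leo ∩ Ximena ∩ Farrukh ∩ Freya: 09:15-10:45, 15:10-16:30.
Leo ∩ Ximena ∩ Farrukh ∩ Freya ∩ Ravi: 09:15-10:30, 15:10-16:30.
Leo ∩ Ximena ∩ Farrukh ∩ Freya ∩ Ravi ∩ Bashir: 09:15-10:30, 15:10-16:30.
So the common availability across everyone is 09:15-10:30, 15:10-16:30.
Summing the common windows: 75 + 80 = 155 minutes.

155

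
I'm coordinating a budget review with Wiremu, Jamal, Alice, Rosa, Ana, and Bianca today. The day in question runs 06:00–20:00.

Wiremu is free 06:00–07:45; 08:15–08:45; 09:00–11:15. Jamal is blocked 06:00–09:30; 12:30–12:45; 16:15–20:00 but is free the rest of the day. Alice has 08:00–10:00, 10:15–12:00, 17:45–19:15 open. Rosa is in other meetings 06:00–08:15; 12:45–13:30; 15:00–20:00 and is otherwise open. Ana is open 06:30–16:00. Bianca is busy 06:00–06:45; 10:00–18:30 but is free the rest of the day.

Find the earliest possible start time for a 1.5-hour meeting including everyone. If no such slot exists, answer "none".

Wiremu free: 06:00-07:45, 08:15-08:45, 09:00-11:15.
Jamal free: 09:30-12:30, 12:45-16:15 (invert busy blocks within the working day).
Alice free: 08:00-10:00, 10:15-12:00, 17:45-19:15.
Rosa free: 08:15-12:45, 13:30-15:00 (invert busy blocks within the working day).
Ana free: 06:30-16:00.
Bianca free: 06:45-10:00, 18:30-20:00 (invert busy blocks within the working day).
Wiremu ∩ Jamal: 09:30-11:15.
Wiremu ∩ Jamal ∩ Alice: 09:30-10:00, 10:15-11:15.
Wiremu ∩ Jamal ∩ Alice ∩ Rosa: 09:30-10:00, 10:15-11:15.
Wiremu ∩ Jamal ∩ Alice ∩ Rosa ∩ Ana: 09:30-10:00, 10:15-11:15.
Wiremu ∩ Jamal ∩ Alice ∩ Rosa ∩ Ana ∩ Bianca: 09:30-10:00.
Those are the intersection windows.
No common window is at least 90 minutes long.

none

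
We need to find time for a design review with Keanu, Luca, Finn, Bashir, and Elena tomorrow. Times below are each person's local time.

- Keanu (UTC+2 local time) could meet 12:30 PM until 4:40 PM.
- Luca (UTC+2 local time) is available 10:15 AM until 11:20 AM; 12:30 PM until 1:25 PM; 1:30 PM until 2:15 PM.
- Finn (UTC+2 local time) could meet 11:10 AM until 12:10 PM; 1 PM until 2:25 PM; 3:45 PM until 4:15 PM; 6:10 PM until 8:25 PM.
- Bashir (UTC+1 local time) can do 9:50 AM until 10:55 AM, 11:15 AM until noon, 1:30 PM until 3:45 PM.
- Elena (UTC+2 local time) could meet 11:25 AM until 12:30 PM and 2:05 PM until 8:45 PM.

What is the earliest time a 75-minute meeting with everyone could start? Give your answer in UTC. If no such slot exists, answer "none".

Keanu in UTC: 10:30-14:40 (subtract 2h to convert from UTC+2).
Luca in UTC: 08:15-09:20, 10:30-11:25, 11:30-12:15 (subtract 2h to convert from UTC+2).
Finn in UTC: 09:10-10:10, 11:00-12:25, 13:45-14:15, 16:10-18:25 (subtract 2h to convert from UTC+2).
Bashir in UTC: 08:50-09:55, 10:15-11:00, 12:30-14:45 (subtract 1h to convert from UTC+1).
Elena in UTC: 09:25-10:30, 12:05-18:45 (subtract 2h to convert from UTC+2).
Keanu ∩ Luca: 10:30-11:25, 11:30-12:15.
Keanu ∩ Luca ∩ Finn: 11:00-11:25, 11:30-12:15.
Keanu ∩ Luca ∩ Finn ∩ Bashir: ∅.
Keanu ∩ Luca ∩ Finn ∩ Bashir ∩ Elena: ∅.
There is no time when everyone is free.
No common window is at least 75 minutes long.

none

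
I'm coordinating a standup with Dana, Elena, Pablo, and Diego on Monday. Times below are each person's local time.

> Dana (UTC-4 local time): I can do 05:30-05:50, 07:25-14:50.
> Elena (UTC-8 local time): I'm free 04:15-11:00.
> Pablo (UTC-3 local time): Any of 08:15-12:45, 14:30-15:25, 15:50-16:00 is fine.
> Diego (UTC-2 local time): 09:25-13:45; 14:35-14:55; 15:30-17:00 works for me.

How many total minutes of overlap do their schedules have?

265

Dana in UTC: 09:30-09:50, 11:25-18:50 (add 4h to convert from UTC-4).
Elena in UTC: 12:15-19:00 (add 8h to convert from UTC-8).
Pablo in UTC: 11:15-15:45, 17:30-18:25, 18:50-19:00 (add 3h to convert from UTC-3).
Diego in UTC: 11:25-15:45, 16:35-16:55, 17:30-19:00 (add 2h to convert from UTC-2).
Dana ∩ Elena: 12:15-18:50.
Dana ∩ Elena ∩ Pablo: 12:15-15:45, 17:30-18:25.
Dana ∩ Elena ∩ Pablo ∩ Diego: 12:15-15:45, 17:30-18:25.
Summing the common windows: 210 + 55 = 265 minutes.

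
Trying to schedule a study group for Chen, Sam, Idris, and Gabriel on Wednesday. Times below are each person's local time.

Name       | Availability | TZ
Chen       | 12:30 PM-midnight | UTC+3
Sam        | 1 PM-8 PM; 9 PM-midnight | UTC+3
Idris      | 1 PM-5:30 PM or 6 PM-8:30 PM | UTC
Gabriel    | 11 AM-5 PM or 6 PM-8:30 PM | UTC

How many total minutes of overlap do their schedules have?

Chen in UTC: 09:30-21:00 (subtract 3h to convert from UTC+3).
Sam in UTC: 10:00-17:00, 18:00-21:00 (subtract 3h to convert from UTC+3).
Idris in UTC: 13:00-17:30, 18:00-20:30.
Gabriel in UTC: 11:00-17:00, 18:00-20:30.
Chen ∩ Sam: 10:00-17:00, 18:00-21:00.
Chen ∩ Sam ∩ Idris: 13:00-17:00, 18:00-20:30.
Chen ∩ Sam ∩ Idris ∩ Gabriel: 13:00-17:00, 18:00-20:30.
Summing the common windows: 240 + 150 = 390 minutes.

390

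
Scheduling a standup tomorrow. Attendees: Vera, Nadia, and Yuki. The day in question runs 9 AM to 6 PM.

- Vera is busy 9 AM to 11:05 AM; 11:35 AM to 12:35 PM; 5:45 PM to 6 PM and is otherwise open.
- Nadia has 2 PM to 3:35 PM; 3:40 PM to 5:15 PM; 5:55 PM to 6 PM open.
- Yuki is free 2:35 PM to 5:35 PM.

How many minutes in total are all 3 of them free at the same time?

155

Vera free: 11:05-11:35, 12:35-17:45 (invert busy blocks within the working day).
Nadia free: 14:00-15:35, 15:40-17:15, 17:55-18:00.
Yuki free: 14:35-17:35.
Vera ∩ Nadia: 14:00-15:35, 15:40-17:15.
Vera ∩ Nadia ∩ Yuki: 14:35-15:35, 15:40-17:15.
Summing the common windows: 60 + 95 = 155 minutes.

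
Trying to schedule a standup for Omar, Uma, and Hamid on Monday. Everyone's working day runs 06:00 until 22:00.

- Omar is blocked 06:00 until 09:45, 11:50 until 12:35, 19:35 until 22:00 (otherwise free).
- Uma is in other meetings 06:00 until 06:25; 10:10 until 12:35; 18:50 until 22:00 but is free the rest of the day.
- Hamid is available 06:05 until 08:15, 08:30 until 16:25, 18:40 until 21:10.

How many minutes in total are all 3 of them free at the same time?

Omar free: 09:45-11:50, 12:35-19:35 (invert busy blocks within the working day).
Uma free: 06:25-10:10, 12:35-18:50 (invert busy blocks within the working day).
Hamid free: 06:05-08:15, 08:30-16:25, 18:40-21:10.
Omar ∩ Uma: 09:45-10:10, 12:35-18:50.
Omar ∩ Uma ∩ Hamid: 09:45-10:10, 12:35-16:25, 18:40-18:50.
Summing the common windows: 25 + 230 + 10 = 265 minutes.

265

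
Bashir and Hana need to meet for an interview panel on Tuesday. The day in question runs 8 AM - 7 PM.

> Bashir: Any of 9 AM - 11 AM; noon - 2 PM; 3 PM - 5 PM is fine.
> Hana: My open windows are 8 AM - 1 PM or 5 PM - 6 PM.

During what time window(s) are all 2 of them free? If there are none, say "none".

Bashir ∩ Hana: 09:00-11:00, 12:00-13:00.

09:00-11:00, 12:00-13:00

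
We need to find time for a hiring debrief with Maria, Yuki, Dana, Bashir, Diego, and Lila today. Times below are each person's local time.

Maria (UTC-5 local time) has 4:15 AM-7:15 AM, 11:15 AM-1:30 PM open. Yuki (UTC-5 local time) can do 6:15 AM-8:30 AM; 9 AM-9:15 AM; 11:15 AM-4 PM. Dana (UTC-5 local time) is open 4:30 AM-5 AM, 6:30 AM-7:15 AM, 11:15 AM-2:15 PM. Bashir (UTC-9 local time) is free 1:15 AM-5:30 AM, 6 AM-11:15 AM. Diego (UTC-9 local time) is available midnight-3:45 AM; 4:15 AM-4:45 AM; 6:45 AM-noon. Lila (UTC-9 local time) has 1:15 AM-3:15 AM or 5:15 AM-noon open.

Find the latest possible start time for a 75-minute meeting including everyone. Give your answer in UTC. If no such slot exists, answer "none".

17:15

Maria in UTC: 09:15-12:15, 16:15-18:30 (add 5h to convert from UTC-5).
Yuki in UTC: 11:15-13:30, 14:00-14:15, 16:15-21:00 (add 5h to convert from UTC-5).
Dana in UTC: 09:30-10:00, 11:30-12:15, 16:15-19:15 (add 5h to convert from UTC-5).
Bashir in UTC: 10:15-14:30, 15:00-20:15 (add 9h to convert from UTC-9).
Diego in UTC: 09:00-12:45, 13:15-13:45, 15:45-21:00 (add 9h to convert from UTC-9).
Lila in UTC: 10:15-12:15, 14:15-21:00 (add 9h to convert from UTC-9).
Maria ∩ Yuki: 11:15-12:15, 16:15-18:30.
Maria ∩ Yuki ∩ Dana: 11:30-12:15, 16:15-18:30.
Maria ∩ Yuki ∩ Dana ∩ Bashir: 11:30-12:15, 16:15-18:30.
Maria ∩ Yuki ∩ Dana ∩ Bashir ∩ Diego: 11:30-12:15, 16:15-18:30.
Maria ∩ Yuki ∩ Dana ∩ Bashir ∩ Diego ∩ Lila: 11:30-12:15, 16:15-18:30.
The last common window of at least 75 minutes is 16:15-18:30; a 75-minute meeting can start as late as 17:15 and still end by 18:30.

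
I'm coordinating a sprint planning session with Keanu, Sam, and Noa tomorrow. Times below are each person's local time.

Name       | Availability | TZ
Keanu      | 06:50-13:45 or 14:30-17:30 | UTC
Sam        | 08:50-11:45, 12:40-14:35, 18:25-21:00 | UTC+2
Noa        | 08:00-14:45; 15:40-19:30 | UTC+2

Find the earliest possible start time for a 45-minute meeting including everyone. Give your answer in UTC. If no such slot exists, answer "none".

Keanu in UTC: 06:50-13:45, 14:30-17:30.
Sam in UTC: 06:50-09:45, 10:40-12:35, 16:25-19:00 (subtract 2h to convert from UTC+2).
Noa in UTC: 06:00-12:45, 13:40-17:30 (subtract 2h to convert from UTC+2).
Keanu ∩ Sam: 06:50-09:45, 10:40-12:35, 16:25-17:30.
Keanu ∩ Sam ∩ Noa: 06:50-09:45, 10:40-12:35, 16:25-17:30.
The first common window of at least 45 minutes is 06:50-09:45, so the earliest start is 06:50.

06:50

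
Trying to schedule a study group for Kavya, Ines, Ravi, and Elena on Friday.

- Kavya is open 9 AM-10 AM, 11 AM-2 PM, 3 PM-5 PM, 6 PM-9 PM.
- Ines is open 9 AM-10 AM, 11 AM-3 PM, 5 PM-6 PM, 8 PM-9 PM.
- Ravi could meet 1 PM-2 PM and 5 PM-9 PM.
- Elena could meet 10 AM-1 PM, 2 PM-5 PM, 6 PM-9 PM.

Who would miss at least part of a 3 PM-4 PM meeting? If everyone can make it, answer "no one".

Ines, Ravi

Kavya: free for 15:00-16:00. Ines: not fully free for 15:00-16:00. Ravi: not fully free for 15:00-16:00. Elena: free for 15:00-16:00.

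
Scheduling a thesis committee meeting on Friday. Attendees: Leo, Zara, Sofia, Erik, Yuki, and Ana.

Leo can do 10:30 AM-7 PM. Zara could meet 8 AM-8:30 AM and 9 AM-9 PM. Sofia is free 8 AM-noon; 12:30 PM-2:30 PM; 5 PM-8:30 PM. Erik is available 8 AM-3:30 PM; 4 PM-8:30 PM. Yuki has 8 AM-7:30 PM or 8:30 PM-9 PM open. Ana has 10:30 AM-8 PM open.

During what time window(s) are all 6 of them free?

10:30-12:00, 12:30-14:30, 17:00-19:00

Leo ∩ Zara: 10:30-19:00.
Leo ∩ Zara ∩ Sofia: 10:30-12:00, 12:30-14:30, 17:00-19:00.
Leo ∩ Zara ∩ Sofia ∩ Erik: 10:30-12:00, 12:30-14:30, 17:00-19:00.
Leo ∩ Zara ∩ Sofia ∩ Erik ∩ Yuki: 10:30-12:00, 12:30-14:30, 17:00-19:00.
Leo ∩ Zara ∩ Sofia ∩ Erik ∩ Yuki ∩ Ana: 10:30-12:00, 12:30-14:30, 17:00-19:00.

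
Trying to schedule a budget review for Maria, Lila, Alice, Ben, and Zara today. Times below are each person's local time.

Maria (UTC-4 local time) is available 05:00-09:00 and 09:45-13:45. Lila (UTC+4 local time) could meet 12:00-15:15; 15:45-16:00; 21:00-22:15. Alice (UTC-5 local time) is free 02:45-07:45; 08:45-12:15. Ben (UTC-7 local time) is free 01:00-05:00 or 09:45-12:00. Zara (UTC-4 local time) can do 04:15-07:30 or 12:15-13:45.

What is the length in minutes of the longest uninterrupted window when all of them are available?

135

Maria in UTC: 09:00-13:00, 13:45-17:45 (add 4h to convert from UTC-4).
Lila in UTC: 08:00-11:15, 11:45-12:00, 17:00-18:15 (subtract 4h to convert from UTC+4).
Alice in UTC: 07:45-12:45, 13:45-17:15 (add 5h to convert from UTC-5).
Ben in UTC: 08:00-12:00, 16:45-19:00 (add 7h to convert from UTC-7).
Zara in UTC: 08:15-11:30, 16:15-17:45 (add 4h to convert from UTC-4).
Maria ∩ Lila: 09:00-11:15, 11:45-12:00, 17:00-17:45.
Maria ∩ Lila ∩ Alice: 09:00-11:15, 11:45-12:00, 17:00-17:15.
Maria ∩ Lila ∩ Alice ∩ Ben: 09:00-11:15, 11:45-12:00, 17:00-17:15.
Maria ∩ Lila ∩ Alice ∩ Ben ∩ Zara: 09:00-11:15, 17:00-17:15.
The longest is 09:00-11:15 at 135 minutes.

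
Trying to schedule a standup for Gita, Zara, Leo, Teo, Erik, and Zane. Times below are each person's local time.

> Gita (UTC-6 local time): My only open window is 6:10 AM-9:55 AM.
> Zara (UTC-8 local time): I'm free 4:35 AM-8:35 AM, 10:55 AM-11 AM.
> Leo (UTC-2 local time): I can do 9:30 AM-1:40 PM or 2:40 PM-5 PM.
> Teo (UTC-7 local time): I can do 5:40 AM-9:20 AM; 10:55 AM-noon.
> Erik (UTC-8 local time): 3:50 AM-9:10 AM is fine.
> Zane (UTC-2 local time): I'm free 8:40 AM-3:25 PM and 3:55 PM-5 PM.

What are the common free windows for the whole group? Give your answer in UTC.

Gita in UTC: 12:10-15:55 (add 6h to convert from UTC-6).
Zara in UTC: 12:35-16:35, 18:55-19:00 (add 8h to convert from UTC-8).
Leo in UTC: 11:30-15:40, 16:40-19:00 (add 2h to convert from UTC-2).
Teo in UTC: 12:40-16:20, 17:55-19:00 (add 7h to convert from UTC-7).
Erik in UTC: 11:50-17:10 (add 8h to convert from UTC-8).
Zane in UTC: 10:40-17:25, 17:55-19:00 (add 2h to convert from UTC-2).
Gita ∩ Zara: 12:35-15:55.
Gita ∩ Zara ∩ Leo: 12:35-15:40.
Gita ∩ Zara ∩ Leo ∩ Teo: 12:40-15:40.
Gita ∩ Zara ∩ Leo ∩ Teo ∩ Erik: 12:40-15:40.
Gita ∩ Zara ∩ Leo ∩ Teo ∩ Erik ∩ Zane: 12:40-15:40.

12:40-15:40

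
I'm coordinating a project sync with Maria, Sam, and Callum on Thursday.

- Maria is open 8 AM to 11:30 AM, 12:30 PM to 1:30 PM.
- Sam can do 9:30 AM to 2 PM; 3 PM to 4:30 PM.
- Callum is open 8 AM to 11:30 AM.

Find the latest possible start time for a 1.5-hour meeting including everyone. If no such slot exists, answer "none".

10:00

Maria ∩ Sam: 09:30-11:30, 12:30-13:30.
Maria ∩ Sam ∩ Callum: 09:30-11:30.
So the common availability across everyone is 09:30-11:30.
The last common window of at least 90 minutes is 09:30-11:30; a 90-minute meeting can start as late as 10:00 and still end by 11:30.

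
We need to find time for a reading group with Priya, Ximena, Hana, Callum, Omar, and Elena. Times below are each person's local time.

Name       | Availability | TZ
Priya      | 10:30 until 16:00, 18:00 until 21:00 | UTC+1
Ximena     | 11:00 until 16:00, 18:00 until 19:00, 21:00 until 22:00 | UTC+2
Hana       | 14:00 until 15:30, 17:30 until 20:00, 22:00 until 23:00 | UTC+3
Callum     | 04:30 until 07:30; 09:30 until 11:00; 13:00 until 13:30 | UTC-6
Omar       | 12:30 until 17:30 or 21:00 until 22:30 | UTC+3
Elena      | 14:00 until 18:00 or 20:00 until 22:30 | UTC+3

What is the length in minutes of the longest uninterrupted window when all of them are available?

90

Priya in UTC: 09:30-15:00, 17:00-20:00 (subtract 1h to convert from UTC+1).
Ximena in UTC: 09:00-14:00, 16:00-17:00, 19:00-20:00 (subtract 2h to convert from UTC+2).
Hana in UTC: 11:00-12:30, 14:30-17:00, 19:00-20:00 (subtract 3h to convert from UTC+3).
Callum in UTC: 10:30-13:30, 15:30-17:00, 19:00-19:30 (add 6h to convert from UTC-6).
Omar in UTC: 09:30-14:30, 18:00-19:30 (subtract 3h to convert from UTC+3).
Elena in UTC: 11:00-15:00, 17:00-19:30 (subtract 3h to convert from UTC+3).
Priya ∩ Ximena: 09:30-14:00, 19:00-20:00.
Priya ∩ Ximena ∩ Hana: 11:00-12:30, 19:00-20:00.
Priya ∩ Ximena ∩ Hana ∩ Callum: 11:00-12:30, 19:00-19:30.
Priya ∩ Ximena ∩ Hana ∩ Callum ∩ Omar: 11:00-12:30, 19:00-19:30.
Priya ∩ Ximena ∩ Hana ∩ Callum ∩ Omar ∩ Elena: 11:00-12:30, 19:00-19:30.
The longest is 11:00-12:30 at 90 minutes.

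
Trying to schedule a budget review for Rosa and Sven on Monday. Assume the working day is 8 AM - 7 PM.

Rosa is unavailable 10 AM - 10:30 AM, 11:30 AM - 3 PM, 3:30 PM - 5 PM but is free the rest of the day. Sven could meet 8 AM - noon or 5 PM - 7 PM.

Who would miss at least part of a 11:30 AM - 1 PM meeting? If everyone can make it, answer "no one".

Rosa, Sven

Rosa free: 08:00-10:00, 10:30-11:30, 15:00-15:30, 17:00-19:00 (invert busy blocks within the working day).
Sven free: 08:00-12:00, 17:00-19:00.
Rosa: not fully free for 11:30-13:00. Sven: not fully free for 11:30-13:00.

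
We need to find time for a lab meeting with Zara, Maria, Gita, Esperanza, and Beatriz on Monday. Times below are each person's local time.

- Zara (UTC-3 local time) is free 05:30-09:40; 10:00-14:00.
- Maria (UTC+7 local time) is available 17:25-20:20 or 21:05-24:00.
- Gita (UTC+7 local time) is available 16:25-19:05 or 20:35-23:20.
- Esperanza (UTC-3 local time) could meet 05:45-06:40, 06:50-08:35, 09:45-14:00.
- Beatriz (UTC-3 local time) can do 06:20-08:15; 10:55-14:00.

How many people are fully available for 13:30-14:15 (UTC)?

2

Zara in UTC: 08:30-12:40, 13:00-17:00 (add 3h to convert from UTC-3).
Maria in UTC: 10:25-13:20, 14:05-17:00 (subtract 7h to convert from UTC+7).
Gita in UTC: 09:25-12:05, 13:35-16:20 (subtract 7h to convert from UTC+7).
Esperanza in UTC: 08:45-09:40, 09:50-11:35, 12:45-17:00 (add 3h to convert from UTC-3).
Beatriz in UTC: 09:20-11:15, 13:55-17:00 (add 3h to convert from UTC-3).
Zara and Esperanza can make the full 13:30-14:15 slot — that's 2.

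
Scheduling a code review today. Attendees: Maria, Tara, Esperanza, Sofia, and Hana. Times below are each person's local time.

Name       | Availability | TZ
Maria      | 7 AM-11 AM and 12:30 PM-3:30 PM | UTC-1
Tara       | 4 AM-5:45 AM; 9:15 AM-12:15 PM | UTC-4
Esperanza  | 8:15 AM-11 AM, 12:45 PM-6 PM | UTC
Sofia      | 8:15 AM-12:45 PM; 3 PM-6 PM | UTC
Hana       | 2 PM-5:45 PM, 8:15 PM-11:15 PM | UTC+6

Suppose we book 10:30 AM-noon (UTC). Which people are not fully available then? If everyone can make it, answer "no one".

Maria in UTC: 08:00-12:00, 13:30-16:30 (add 1h to convert from UTC-1).
Tara in UTC: 08:00-09:45, 13:15-16:15 (add 4h to convert from UTC-4).
Esperanza in UTC: 08:15-11:00, 12:45-18:00.
Sofia in UTC: 08:15-12:45, 15:00-18:00.
Hana in UTC: 08:00-11:45, 14:15-17:15 (subtract 6h to convert from UTC+6).
Maria: free for 10:30-12:00. Tara: not fully free for 10:30-12:00. Esperanza: not fully free for 10:30-12:00. Sofia: free for 10:30-12:00. Hana: not fully free for 10:30-12:00.

Esperanza, Hana, Tara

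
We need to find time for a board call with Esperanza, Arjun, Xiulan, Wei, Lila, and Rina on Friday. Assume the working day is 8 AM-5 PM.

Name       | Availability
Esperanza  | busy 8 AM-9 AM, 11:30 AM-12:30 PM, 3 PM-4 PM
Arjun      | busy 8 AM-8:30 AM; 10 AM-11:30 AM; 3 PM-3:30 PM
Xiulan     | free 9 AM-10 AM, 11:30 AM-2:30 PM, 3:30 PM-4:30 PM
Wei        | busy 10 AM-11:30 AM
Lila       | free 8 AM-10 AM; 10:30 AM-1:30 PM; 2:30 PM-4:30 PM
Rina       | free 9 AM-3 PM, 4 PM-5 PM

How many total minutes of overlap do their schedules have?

Esperanza free: 09:00-11:30, 12:30-15:00, 16:00-17:00 (invert busy blocks within the working day).
Arjun free: 08:30-10:00, 11:30-15:00, 15:30-17:00 (invert busy blocks within the working day).
Xiulan free: 09:00-10:00, 11:30-14:30, 15:30-16:30.
Wei free: 08:00-10:00, 11:30-17:00 (invert busy blocks within the working day).
Lila free: 08:00-10:00, 10:30-13:30, 14:30-16:30.
Rina free: 09:00-15:00, 16:00-17:00.
Esperanza ∩ Arjun: 09:00-10:00, 12:30-15:00, 16:00-17:00.
Esperanza ∩ Arjun ∩ Xiulan: 09:00-10:00, 12:30-14:30, 16:00-16:30.
Esperanza ∩ Arjun ∩ Xiulan ∩ Wei: 09:00-10:00, 12:30-14:30, 16:00-16:30.
Esperanza ∩ Arjun ∩ Xiulan ∩ Wei ∩ Lila: 09:00-10:00, 12:30-13:30, 16:00-16:30.
Esperanza ∩ Arjun ∩ Xiulan ∩ Wei ∩ Lila ∩ Rina: 09:00-10:00, 12:30-13:30, 16:00-16:30.
Those are the intersection windows.
Summing the common windows: 60 + 60 + 30 = 150 minutes.

150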